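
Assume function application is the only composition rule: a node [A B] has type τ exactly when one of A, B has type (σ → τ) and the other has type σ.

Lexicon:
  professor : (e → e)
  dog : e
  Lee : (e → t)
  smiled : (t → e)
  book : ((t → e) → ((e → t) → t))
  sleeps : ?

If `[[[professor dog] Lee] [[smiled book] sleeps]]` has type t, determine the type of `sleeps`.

(((e → t) → t) → (t → t))

[[[professor dog] Lee] [[smiled book] sleeps]] must have type t. The sister [[professor dog] Lee] has type t; that is not a function onto t, so [[smiled book] sleeps] must be the functor, of type (t → t).
[[smiled book] sleeps] must have type (t → t). The sister [smiled book] has type ((e → t) → t); that is not a function onto (t → t), so sleeps must be the functor, of type (((e → t) → t) → (t → t)).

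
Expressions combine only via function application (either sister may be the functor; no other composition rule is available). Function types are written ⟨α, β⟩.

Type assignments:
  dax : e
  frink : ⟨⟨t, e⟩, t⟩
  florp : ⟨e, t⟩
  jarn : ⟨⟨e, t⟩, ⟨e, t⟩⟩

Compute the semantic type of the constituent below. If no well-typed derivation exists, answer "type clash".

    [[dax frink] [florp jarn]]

type clash

At [dax frink]: neither e nor ⟨⟨t, e⟩, t⟩ can take the other as argument; the node is ill-typed.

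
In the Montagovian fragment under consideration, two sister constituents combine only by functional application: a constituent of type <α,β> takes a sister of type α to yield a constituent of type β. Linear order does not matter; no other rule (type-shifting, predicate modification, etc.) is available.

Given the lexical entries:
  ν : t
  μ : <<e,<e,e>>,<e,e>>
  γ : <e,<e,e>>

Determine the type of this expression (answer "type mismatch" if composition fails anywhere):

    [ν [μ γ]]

[μ γ] — μ of type <<e,<e,e>>,<e,e>> combines with γ of type <e,<e,e>>: type <e,e>.
At [ν [μ γ]]: neither t nor <e,e> can take the other as argument; the node is ill-typed.

type mismatch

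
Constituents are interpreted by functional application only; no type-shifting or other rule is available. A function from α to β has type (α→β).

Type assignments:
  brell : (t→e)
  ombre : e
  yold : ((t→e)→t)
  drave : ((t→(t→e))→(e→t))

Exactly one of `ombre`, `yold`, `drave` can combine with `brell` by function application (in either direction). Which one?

yold

ombre : e — neither side's domain matches the other.
yold — combines: yold : ((t→e)→t) takes brell : (t→e) as argument, giving t.
drave : ((t→(t→e))→(e→t)) — neither side's domain matches the other.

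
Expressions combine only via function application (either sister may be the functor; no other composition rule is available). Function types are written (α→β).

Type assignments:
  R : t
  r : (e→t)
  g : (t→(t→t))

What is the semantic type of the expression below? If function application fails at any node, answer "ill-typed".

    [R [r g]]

[r g]: (e→t) with (t→(t→t)) — neither is a function whose domain matches the other; composition fails here.

ill-typed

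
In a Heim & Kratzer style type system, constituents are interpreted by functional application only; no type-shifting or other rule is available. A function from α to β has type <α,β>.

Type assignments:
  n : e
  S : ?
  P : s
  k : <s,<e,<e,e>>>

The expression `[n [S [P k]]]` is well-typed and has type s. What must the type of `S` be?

<<e,<e,e>>,<e,s>>

[n [S [P k]]] is required to be s. n : e cannot yield s as functor, so [S [P k]] : <e,s>.
[S [P k]] is required to be <e,s>. [P k] : <e,<e,e>> cannot yield <e,s> as functor, so S : <<e,<e,e>>,<e,s>>.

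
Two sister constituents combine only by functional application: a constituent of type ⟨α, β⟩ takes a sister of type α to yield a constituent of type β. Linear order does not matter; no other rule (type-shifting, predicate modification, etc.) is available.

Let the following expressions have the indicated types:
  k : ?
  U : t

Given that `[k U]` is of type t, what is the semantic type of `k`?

[k U] must have type t. The sister U has type t; that is not a function onto t, so k must be the functor, of type ⟨t, t⟩.

⟨t, t⟩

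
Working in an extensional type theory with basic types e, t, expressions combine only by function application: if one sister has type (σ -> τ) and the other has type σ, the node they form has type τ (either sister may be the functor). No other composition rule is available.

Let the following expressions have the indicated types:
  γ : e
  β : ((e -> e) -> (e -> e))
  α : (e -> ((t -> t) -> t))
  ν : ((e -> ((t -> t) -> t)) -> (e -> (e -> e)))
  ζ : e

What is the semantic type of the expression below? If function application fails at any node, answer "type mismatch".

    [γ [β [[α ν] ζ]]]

[α ν]: functor ν : ((e -> ((t -> t) -> t)) -> (e -> (e -> e))), argument α : (e -> ((t -> t) -> t)); result (e -> (e -> e)).
[[α ν] ζ]: functor [α ν] : (e -> (e -> e)), argument ζ : e; result (e -> e).
[β [[α ν] ζ]]: functor β : ((e -> e) -> (e -> e)), argument [[α ν] ζ] : (e -> e); result (e -> e).
[γ [β [[α ν] ζ]]]: functor [β [[α ν] ζ]] : (e -> e), argument γ : e; result e.

e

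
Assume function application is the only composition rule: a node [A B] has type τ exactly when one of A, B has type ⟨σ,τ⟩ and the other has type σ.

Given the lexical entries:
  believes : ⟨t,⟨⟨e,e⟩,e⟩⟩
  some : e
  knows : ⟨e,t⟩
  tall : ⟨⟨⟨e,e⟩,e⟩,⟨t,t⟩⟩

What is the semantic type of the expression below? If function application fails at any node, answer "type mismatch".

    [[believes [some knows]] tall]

⟨t,t⟩

[some knows]: ⟨e,t⟩ applied to e yields t.
[believes [some knows]]: ⟨t,⟨⟨e,e⟩,e⟩⟩ applied to t yields ⟨⟨e,e⟩,e⟩.
[[believes [some knows]] tall]: ⟨⟨⟨e,e⟩,e⟩,⟨t,t⟩⟩ applied to ⟨⟨e,e⟩,e⟩ yields ⟨t,t⟩.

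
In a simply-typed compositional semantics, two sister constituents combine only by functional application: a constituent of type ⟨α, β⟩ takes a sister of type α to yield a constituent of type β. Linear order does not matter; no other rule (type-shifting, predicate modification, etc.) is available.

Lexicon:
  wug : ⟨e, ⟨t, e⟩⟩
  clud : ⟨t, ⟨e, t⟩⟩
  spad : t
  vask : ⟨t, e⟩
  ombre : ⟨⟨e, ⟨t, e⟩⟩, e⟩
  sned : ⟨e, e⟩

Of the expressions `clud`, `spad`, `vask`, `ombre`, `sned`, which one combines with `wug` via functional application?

ombre

clud : ⟨t, ⟨e, t⟩⟩ — no; wug wants e, and clud wants t.
spad : t — no; wug wants e, and spad wants nothing (atomic).
vask : ⟨t, e⟩ — no; wug wants e, and vask wants t.
ombre — combines: ombre : ⟨⟨e, ⟨t, e⟩⟩, e⟩ takes wug : ⟨e, ⟨t, e⟩⟩ as argument, giving e.
sned : ⟨e, e⟩ — no; wug wants e, and sned wants e.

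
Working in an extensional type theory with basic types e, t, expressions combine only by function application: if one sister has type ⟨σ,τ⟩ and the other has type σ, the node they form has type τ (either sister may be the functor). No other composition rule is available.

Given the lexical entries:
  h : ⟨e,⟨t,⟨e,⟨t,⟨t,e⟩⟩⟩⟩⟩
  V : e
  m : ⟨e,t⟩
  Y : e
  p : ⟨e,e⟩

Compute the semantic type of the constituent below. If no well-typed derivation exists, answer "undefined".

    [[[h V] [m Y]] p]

[h V]: h is ⟨e,⟨t,⟨e,⟨t,⟨t,e⟩⟩⟩⟩⟩, V is e; result ⟨t,⟨e,⟨t,⟨t,e⟩⟩⟩⟩.
[m Y]: m is ⟨e,t⟩, Y is e; result t.
[[h V] [m Y]]: [h V] is ⟨t,⟨e,⟨t,⟨t,e⟩⟩⟩⟩, [m Y] is t; result ⟨e,⟨t,⟨t,e⟩⟩⟩.
[[[h V] [m Y]] p]: ⟨e,⟨t,⟨t,e⟩⟩⟩ with ⟨e,e⟩ — neither is a function whose domain matches the other; composition fails here.

undefined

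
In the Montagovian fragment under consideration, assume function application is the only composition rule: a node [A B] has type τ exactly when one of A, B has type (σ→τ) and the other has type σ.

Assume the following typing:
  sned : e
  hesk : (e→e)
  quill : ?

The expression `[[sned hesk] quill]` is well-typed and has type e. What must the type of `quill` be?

[[sned hesk] quill] is required to be e. [sned hesk] : e cannot yield e as functor, so quill : (e→e).

(e→e)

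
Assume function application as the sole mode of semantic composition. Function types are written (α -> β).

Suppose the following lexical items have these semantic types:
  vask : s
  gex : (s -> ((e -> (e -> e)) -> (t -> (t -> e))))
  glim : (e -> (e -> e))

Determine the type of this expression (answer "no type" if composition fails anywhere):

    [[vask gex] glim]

At [vask gex], gex : (s -> ((e -> (e -> e)) -> (t -> (t -> e)))) takes vask : s, giving ((e -> (e -> e)) -> (t -> (t -> e))).
At [[vask gex] glim], [vask gex] : ((e -> (e -> e)) -> (t -> (t -> e))) takes glim : (e -> (e -> e)), giving (t -> (t -> e)).

(t -> (t -> e))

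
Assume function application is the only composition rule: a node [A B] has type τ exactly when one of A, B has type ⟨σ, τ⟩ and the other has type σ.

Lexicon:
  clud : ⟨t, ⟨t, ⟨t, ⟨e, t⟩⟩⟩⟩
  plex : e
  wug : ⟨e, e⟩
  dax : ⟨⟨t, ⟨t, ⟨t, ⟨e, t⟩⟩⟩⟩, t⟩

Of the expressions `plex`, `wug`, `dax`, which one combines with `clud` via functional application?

dax

plex : e — no; clud wants t, and plex wants nothing (atomic).
wug : ⟨e, e⟩ — no; clud wants t, and wug wants e.
dax — combines: dax : ⟨⟨t, ⟨t, ⟨t, ⟨e, t⟩⟩⟩⟩, t⟩ takes clud : ⟨t, ⟨t, ⟨t, ⟨e, t⟩⟩⟩⟩ as argument, giving t.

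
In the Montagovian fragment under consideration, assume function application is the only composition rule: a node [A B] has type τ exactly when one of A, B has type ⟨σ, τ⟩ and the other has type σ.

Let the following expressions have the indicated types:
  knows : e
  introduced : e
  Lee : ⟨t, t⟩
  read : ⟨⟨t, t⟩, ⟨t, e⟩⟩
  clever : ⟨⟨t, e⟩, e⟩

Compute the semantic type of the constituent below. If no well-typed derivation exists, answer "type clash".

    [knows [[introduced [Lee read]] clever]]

[Lee read]: functor read : ⟨⟨t, t⟩, ⟨t, e⟩⟩, argument Lee : ⟨t, t⟩; result ⟨t, e⟩.
[introduced [Lee read]]: e and ⟨t, e⟩ cannot combine by function application — type clash.

type clash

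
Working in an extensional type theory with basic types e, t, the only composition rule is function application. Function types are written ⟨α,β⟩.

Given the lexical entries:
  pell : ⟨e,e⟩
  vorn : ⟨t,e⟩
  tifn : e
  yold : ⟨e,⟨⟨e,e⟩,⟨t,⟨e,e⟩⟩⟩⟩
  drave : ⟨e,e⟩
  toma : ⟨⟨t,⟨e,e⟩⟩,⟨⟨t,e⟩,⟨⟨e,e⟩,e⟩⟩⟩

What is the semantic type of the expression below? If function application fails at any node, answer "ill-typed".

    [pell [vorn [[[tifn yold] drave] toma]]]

e

[tifn yold]: yold is ⟨e,⟨⟨e,e⟩,⟨t,⟨e,e⟩⟩⟩⟩, tifn is e; result ⟨⟨e,e⟩,⟨t,⟨e,e⟩⟩⟩.
[[tifn yold] drave]: [tifn yold] is ⟨⟨e,e⟩,⟨t,⟨e,e⟩⟩⟩, drave is ⟨e,e⟩; result ⟨t,⟨e,e⟩⟩.
[[[tifn yold] drave] toma]: toma is ⟨⟨t,⟨e,e⟩⟩,⟨⟨t,e⟩,⟨⟨e,e⟩,e⟩⟩⟩, [[tifn yold] drave] is ⟨t,⟨e,e⟩⟩; result ⟨⟨t,e⟩,⟨⟨e,e⟩,e⟩⟩.
[vorn [[[tifn yold] drave] toma]]: [[[tifn yold] drave] toma] is ⟨⟨t,e⟩,⟨⟨e,e⟩,e⟩⟩, vorn is ⟨t,e⟩; result ⟨⟨e,e⟩,e⟩.
[pell [vorn [[[tifn yold] drave] toma]]]: [vorn [[[tifn yold] drave] toma]] is ⟨⟨e,e⟩,e⟩, pell is ⟨e,e⟩; result e.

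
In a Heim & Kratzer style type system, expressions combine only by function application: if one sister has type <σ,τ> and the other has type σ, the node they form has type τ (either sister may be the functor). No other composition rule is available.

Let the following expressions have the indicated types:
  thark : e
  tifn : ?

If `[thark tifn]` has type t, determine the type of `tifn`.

[thark tifn] must have type t. The sister thark has type e; that is not a function onto t, so tifn must be the functor, of type <e,t>.

<e,t>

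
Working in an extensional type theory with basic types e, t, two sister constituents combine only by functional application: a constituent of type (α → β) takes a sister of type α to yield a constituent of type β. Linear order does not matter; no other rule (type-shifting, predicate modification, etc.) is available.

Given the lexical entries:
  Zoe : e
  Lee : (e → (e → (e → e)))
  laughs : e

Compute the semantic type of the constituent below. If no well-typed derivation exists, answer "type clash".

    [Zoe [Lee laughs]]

(e → e)

[Lee laughs]: (e → (e → (e → e))) applied to e yields (e → (e → e)).
[Zoe [Lee laughs]]: (e → (e → e)) applied to e yields (e → e).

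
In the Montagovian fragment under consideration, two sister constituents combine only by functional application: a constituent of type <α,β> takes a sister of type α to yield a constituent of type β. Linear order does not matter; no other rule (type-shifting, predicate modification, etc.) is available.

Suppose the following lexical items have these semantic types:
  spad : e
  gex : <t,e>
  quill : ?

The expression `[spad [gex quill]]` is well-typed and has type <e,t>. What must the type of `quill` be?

<<t,e>,<e,<e,t>>>

[spad [gex quill]] must have type <e,t>. The sister spad has type e; that is not a function onto <e,t>, so [gex quill] must be the functor, of type <e,<e,t>>.
[gex quill] must have type <e,<e,t>>. The sister gex has type <t,e>; that is not a function onto <e,<e,t>>, so quill must be the functor, of type <<t,e>,<e,<e,t>>>.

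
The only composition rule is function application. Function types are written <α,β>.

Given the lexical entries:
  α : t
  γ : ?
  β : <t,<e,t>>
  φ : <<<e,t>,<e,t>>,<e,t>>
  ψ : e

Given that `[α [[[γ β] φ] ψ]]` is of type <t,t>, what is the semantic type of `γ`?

<<t,<e,t>>,<<<<e,t>,<e,t>>,<e,t>>,<e,<t,<t,t>>>>>

At [α [[[γ β] φ] ψ]] (required: <t,t>): α is t, which is not a function with range <t,t>; hence [[[γ β] φ] ψ] is the functor — type <t,<t,t>>.
At [[[γ β] φ] ψ] (required: <t,<t,t>>): ψ is e, which is not a function with range <t,<t,t>>; hence [[γ β] φ] is the functor — type <e,<t,<t,t>>>.
At [[γ β] φ] (required: <e,<t,<t,t>>>): φ is <<<e,t>,<e,t>>,<e,t>>, which is not a function with range <e,<t,<t,t>>>; hence [γ β] is the functor — type <<<<e,t>,<e,t>>,<e,t>>,<e,<t,<t,t>>>>.
At [γ β] (required: <<<<e,t>,<e,t>>,<e,t>>,<e,<t,<t,t>>>>): β is <t,<e,t>>, which is not a function with range <<<<e,t>,<e,t>>,<e,t>>,<e,<t,<t,t>>>>; hence γ is the functor — type <<t,<e,t>>,<<<<e,t>,<e,t>>,<e,t>>,<e,<t,<t,t>>>>>.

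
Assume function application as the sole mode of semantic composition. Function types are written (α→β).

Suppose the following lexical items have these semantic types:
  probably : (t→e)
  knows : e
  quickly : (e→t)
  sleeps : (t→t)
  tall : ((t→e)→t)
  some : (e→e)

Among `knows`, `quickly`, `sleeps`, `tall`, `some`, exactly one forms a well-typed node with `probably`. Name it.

knows : e — no; probably wants t, and knows wants nothing (atomic).
quickly : (e→t) — no; probably wants t, and quickly wants e.
sleeps : (t→t) — no; probably wants t, and sleeps wants t.
tall — combines: tall : ((t→e)→t) takes probably : (t→e) as argument, giving t.
some : (e→e) — no; probably wants t, and some wants e.

tall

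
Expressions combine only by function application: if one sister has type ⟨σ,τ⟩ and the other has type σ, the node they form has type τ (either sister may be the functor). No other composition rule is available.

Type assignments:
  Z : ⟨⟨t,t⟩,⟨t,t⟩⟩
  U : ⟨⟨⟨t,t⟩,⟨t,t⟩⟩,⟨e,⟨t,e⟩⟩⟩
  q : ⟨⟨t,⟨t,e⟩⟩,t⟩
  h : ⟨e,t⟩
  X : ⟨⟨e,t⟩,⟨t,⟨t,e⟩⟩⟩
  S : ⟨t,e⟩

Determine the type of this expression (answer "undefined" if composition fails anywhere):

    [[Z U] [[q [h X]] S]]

⟨t,e⟩

[Z U] — U of type ⟨⟨⟨t,t⟩,⟨t,t⟩⟩,⟨e,⟨t,e⟩⟩⟩ combines with Z of type ⟨⟨t,t⟩,⟨t,t⟩⟩: type ⟨e,⟨t,e⟩⟩.
[h X] — X of type ⟨⟨e,t⟩,⟨t,⟨t,e⟩⟩⟩ combines with h of type ⟨e,t⟩: type ⟨t,⟨t,e⟩⟩.
[q [h X]] — q of type ⟨⟨t,⟨t,e⟩⟩,t⟩ combines with [h X] of type ⟨t,⟨t,e⟩⟩: type t.
[[q [h X]] S] — S of type ⟨t,e⟩ combines with [q [h X]] of type t: type e.
[[Z U] [[q [h X]] S]] — [Z U] of type ⟨e,⟨t,e⟩⟩ combines with [[q [h X]] S] of type e: type ⟨t,e⟩.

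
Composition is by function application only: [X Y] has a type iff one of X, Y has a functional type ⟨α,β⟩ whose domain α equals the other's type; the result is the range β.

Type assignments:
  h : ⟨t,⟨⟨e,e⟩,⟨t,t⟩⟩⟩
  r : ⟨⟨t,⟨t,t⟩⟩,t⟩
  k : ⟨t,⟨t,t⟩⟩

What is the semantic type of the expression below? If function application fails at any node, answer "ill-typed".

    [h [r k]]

⟨⟨e,e⟩,⟨t,t⟩⟩

[r k]: ⟨⟨t,⟨t,t⟩⟩,t⟩ applied to ⟨t,⟨t,t⟩⟩ yields t.
[h [r k]]: ⟨t,⟨⟨e,e⟩,⟨t,t⟩⟩⟩ applied to t yields ⟨⟨e,e⟩,⟨t,t⟩⟩.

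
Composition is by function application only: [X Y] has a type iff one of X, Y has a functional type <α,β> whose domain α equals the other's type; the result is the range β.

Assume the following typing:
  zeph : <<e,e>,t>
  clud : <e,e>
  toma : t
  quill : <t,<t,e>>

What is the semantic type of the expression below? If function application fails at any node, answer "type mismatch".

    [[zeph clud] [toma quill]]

e

At [zeph clud], zeph : <<e,e>,t> takes clud : <e,e>, giving t.
At [toma quill], quill : <t,<t,e>> takes toma : t, giving <t,e>.
At [[zeph clud] [toma quill]], [toma quill] : <t,e> takes [zeph clud] : t, giving e.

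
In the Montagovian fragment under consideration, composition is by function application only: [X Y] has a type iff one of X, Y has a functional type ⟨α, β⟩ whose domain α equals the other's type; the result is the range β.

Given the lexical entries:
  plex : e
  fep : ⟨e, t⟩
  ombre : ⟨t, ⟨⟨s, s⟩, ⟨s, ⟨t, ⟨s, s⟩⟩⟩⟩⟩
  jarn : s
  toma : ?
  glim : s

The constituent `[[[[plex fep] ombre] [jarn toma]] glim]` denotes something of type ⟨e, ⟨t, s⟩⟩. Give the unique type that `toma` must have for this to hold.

⟨s, ⟨⟨⟨s, s⟩, ⟨s, ⟨t, ⟨s, s⟩⟩⟩⟩, ⟨s, ⟨e, ⟨t, s⟩⟩⟩⟩⟩

[[[[plex fep] ombre] [jarn toma]] glim] is required to be ⟨e, ⟨t, s⟩⟩. glim : s cannot yield ⟨e, ⟨t, s⟩⟩ as functor, so [[[plex fep] ombre] [jarn toma]] : ⟨s, ⟨e, ⟨t, s⟩⟩⟩.
[[[plex fep] ombre] [jarn toma]] is required to be ⟨s, ⟨e, ⟨t, s⟩⟩⟩. [[plex fep] ombre] : ⟨⟨s, s⟩, ⟨s, ⟨t, ⟨s, s⟩⟩⟩⟩ cannot yield ⟨s, ⟨e, ⟨t, s⟩⟩⟩ as functor, so [jarn toma] : ⟨⟨⟨s, s⟩, ⟨s, ⟨t, ⟨s, s⟩⟩⟩⟩, ⟨s, ⟨e, ⟨t, s⟩⟩⟩⟩.
[jarn toma] is required to be ⟨⟨⟨s, s⟩, ⟨s, ⟨t, ⟨s, s⟩⟩⟩⟩, ⟨s, ⟨e, ⟨t, s⟩⟩⟩⟩. jarn : s cannot yield ⟨⟨⟨s, s⟩, ⟨s, ⟨t, ⟨s, s⟩⟩⟩⟩, ⟨s, ⟨e, ⟨t, s⟩⟩⟩⟩ as functor, so toma : ⟨s, ⟨⟨⟨s, s⟩, ⟨s, ⟨t, ⟨s, s⟩⟩⟩⟩, ⟨s, ⟨e, ⟨t, s⟩⟩⟩⟩⟩.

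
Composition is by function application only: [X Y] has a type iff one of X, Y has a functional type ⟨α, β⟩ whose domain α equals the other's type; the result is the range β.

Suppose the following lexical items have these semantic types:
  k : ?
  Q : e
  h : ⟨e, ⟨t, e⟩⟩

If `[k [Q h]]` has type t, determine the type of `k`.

⟨⟨t, e⟩, t⟩

For [k [Q h]] to have type t with [Q h] of type ⟨t, e⟩, k must be the function: k : ⟨⟨t, e⟩, t⟩.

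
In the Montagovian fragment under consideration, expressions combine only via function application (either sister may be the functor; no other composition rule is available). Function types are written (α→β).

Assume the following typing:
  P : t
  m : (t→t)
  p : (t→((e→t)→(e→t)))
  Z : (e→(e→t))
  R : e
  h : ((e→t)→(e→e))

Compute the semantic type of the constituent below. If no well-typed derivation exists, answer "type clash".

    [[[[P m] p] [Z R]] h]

[P m]: (t→t) applied to t yields t.
[[P m] p]: (t→((e→t)→(e→t))) applied to t yields ((e→t)→(e→t)).
[Z R]: (e→(e→t)) applied to e yields (e→t).
[[[P m] p] [Z R]]: ((e→t)→(e→t)) applied to (e→t) yields (e→t).
[[[[P m] p] [Z R]] h]: ((e→t)→(e→e)) applied to (e→t) yields (e→e).

(e→e)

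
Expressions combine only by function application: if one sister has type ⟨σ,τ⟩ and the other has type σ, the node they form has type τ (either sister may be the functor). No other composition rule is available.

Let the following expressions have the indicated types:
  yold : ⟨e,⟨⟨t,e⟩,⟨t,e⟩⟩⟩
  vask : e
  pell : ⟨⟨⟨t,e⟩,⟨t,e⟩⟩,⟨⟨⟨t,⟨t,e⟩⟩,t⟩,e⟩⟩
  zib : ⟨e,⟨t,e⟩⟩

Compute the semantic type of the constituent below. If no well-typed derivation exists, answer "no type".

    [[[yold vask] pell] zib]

[yold vask]: ⟨e,⟨⟨t,e⟩,⟨t,e⟩⟩⟩ applied to e yields ⟨⟨t,e⟩,⟨t,e⟩⟩.
[[yold vask] pell]: ⟨⟨⟨t,e⟩,⟨t,e⟩⟩,⟨⟨⟨t,⟨t,e⟩⟩,t⟩,e⟩⟩ applied to ⟨⟨t,e⟩,⟨t,e⟩⟩ yields ⟨⟨⟨t,⟨t,e⟩⟩,t⟩,e⟩.
At [[[yold vask] pell] zib]: neither ⟨⟨⟨t,⟨t,e⟩⟩,t⟩,e⟩ nor ⟨e,⟨t,e⟩⟩ can take the other as argument; the node is ill-typed.

no type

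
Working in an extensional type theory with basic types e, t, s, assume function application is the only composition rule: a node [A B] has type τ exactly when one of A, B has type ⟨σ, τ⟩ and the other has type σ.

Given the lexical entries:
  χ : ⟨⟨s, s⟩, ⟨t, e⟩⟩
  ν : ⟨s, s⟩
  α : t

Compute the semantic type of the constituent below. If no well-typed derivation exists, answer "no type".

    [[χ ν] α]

e

At [χ ν], χ : ⟨⟨s, s⟩, ⟨t, e⟩⟩ takes ν : ⟨s, s⟩, giving ⟨t, e⟩.
At [[χ ν] α], [χ ν] : ⟨t, e⟩ takes α : t, giving e.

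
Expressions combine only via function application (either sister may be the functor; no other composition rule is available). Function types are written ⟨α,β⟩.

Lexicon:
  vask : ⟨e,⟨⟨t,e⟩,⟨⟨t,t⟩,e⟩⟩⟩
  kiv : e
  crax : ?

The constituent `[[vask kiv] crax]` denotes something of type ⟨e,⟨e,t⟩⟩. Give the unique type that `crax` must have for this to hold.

[[vask kiv] crax] is required to be ⟨e,⟨e,t⟩⟩. [vask kiv] : ⟨⟨t,e⟩,⟨⟨t,t⟩,e⟩⟩ cannot yield ⟨e,⟨e,t⟩⟩ as functor, so crax : ⟨⟨⟨t,e⟩,⟨⟨t,t⟩,e⟩⟩,⟨e,⟨e,t⟩⟩⟩.

⟨⟨⟨t,e⟩,⟨⟨t,t⟩,e⟩⟩,⟨e,⟨e,t⟩⟩⟩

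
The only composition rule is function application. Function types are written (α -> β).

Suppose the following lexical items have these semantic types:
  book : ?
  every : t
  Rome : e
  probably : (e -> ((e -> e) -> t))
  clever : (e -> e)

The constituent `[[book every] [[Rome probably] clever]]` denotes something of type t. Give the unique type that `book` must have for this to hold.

(t -> (t -> t))

[[book every] [[Rome probably] clever]] must have type t. The sister [[Rome probably] clever] has type t; that is not a function onto t, so [book every] must be the functor, of type (t -> t).
[book every] must have type (t -> t). The sister every has type t; that is not a function onto (t -> t), so book must be the functor, of type (t -> (t -> t)).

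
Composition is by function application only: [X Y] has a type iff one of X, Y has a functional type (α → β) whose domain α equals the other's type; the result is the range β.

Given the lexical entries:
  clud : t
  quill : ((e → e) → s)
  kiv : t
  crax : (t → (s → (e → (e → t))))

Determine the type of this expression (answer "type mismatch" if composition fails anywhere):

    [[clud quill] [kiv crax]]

[clud quill]: t and ((e → e) → s) cannot combine by function application — type clash.

type mismatch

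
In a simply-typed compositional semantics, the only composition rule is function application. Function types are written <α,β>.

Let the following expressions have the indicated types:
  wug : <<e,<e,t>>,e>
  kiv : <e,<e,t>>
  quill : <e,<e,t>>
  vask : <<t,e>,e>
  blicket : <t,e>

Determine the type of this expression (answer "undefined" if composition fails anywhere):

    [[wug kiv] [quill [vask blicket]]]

t

[wug kiv]: functor wug : <<e,<e,t>>,e>, argument kiv : <e,<e,t>>; result e.
[vask blicket]: functor vask : <<t,e>,e>, argument blicket : <t,e>; result e.
[quill [vask blicket]]: functor quill : <e,<e,t>>, argument [vask blicket] : e; result <e,t>.
[[wug kiv] [quill [vask blicket]]]: functor [quill [vask blicket]] : <e,t>, argument [wug kiv] : e; result t.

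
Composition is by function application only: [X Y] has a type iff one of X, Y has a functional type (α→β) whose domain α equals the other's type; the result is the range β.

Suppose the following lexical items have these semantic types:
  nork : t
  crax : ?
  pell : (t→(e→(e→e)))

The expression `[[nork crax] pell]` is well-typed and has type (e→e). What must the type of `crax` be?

[[nork crax] pell] must have type (e→e). The sister pell has type (t→(e→(e→e))); that is not a function onto (e→e), so [nork crax] must be the functor, of type ((t→(e→(e→e)))→(e→e)).
[nork crax] must have type ((t→(e→(e→e)))→(e→e)). The sister nork has type t; that is not a function onto ((t→(e→(e→e)))→(e→e)), so crax must be the functor, of type (t→((t→(e→(e→e)))→(e→e))).

(t→((t→(e→(e→e)))→(e→e)))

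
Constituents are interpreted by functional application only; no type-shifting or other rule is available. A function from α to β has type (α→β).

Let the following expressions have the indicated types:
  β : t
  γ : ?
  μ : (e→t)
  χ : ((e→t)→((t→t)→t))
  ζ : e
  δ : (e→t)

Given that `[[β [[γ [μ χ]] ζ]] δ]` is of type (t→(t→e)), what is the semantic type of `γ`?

For [[β [[γ [μ χ]] ζ]] δ] to have type (t→(t→e)) with δ of type (e→t), [β [[γ [μ χ]] ζ]] must be the function: [β [[γ [μ χ]] ζ]] : ((e→t)→(t→(t→e))).
For [β [[γ [μ χ]] ζ]] to have type ((e→t)→(t→(t→e))) with β of type t, [[γ [μ χ]] ζ] must be the function: [[γ [μ χ]] ζ] : (t→((e→t)→(t→(t→e)))).
For [[γ [μ χ]] ζ] to have type (t→((e→t)→(t→(t→e)))) with ζ of type e, [γ [μ χ]] must be the function: [γ [μ χ]] : (e→(t→((e→t)→(t→(t→e))))).
For [γ [μ χ]] to have type (e→(t→((e→t)→(t→(t→e))))) with [μ χ] of type ((t→t)→t), γ must be the function: γ : (((t→t)→t)→(e→(t→((e→t)→(t→(t→e)))))).

(((t→t)→t)→(e→(t→((e→t)→(t→(t→e))))))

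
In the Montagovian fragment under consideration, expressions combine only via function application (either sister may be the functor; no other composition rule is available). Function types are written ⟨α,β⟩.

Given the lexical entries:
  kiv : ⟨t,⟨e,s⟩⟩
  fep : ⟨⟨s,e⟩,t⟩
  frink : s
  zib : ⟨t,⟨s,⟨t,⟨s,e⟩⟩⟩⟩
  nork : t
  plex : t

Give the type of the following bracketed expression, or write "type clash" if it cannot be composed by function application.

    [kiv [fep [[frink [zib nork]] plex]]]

⟨e,s⟩

[zib nork]: zib is ⟨t,⟨s,⟨t,⟨s,e⟩⟩⟩⟩, nork is t; result ⟨s,⟨t,⟨s,e⟩⟩⟩.
[frink [zib nork]]: [zib nork] is ⟨s,⟨t,⟨s,e⟩⟩⟩, frink is s; result ⟨t,⟨s,e⟩⟩.
[[frink [zib nork]] plex]: [frink [zib nork]] is ⟨t,⟨s,e⟩⟩, plex is t; result ⟨s,e⟩.
[fep [[frink [zib nork]] plex]]: fep is ⟨⟨s,e⟩,t⟩, [[frink [zib nork]] plex] is ⟨s,e⟩; result t.
[kiv [fep [[frink [zib nork]] plex]]]: kiv is ⟨t,⟨e,s⟩⟩, [fep [[frink [zib nork]] plex]] is t; result ⟨e,s⟩.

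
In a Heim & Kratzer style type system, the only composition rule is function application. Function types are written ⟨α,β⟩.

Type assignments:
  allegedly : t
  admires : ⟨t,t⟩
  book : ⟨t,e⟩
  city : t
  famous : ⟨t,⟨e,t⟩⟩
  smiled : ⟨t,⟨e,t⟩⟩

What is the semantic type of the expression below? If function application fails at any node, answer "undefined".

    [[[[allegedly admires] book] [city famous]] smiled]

⟨e,t⟩

At [allegedly admires], admires : ⟨t,t⟩ takes allegedly : t, giving t.
At [[allegedly admires] book], book : ⟨t,e⟩ takes [allegedly admires] : t, giving e.
At [city famous], famous : ⟨t,⟨e,t⟩⟩ takes city : t, giving ⟨e,t⟩.
At [[[allegedly admires] book] [city famous]], [city famous] : ⟨e,t⟩ takes [[allegedly admires] book] : e, giving t.
At [[[[allegedly admires] book] [city famous]] smiled], smiled : ⟨t,⟨e,t⟩⟩ takes [[[allegedly admires] book] [city famous]] : t, giving ⟨e,t⟩.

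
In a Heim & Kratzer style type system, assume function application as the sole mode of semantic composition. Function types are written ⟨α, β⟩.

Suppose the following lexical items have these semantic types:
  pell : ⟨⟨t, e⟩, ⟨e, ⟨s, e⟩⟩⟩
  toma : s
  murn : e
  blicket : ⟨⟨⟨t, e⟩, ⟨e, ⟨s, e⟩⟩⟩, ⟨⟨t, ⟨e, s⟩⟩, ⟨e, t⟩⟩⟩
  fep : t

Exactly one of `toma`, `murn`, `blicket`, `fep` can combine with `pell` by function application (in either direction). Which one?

blicket

toma : s — pell needs ⟨t, e⟩; toma needs nothing (atomic); neither fits.
murn : e — pell needs ⟨t, e⟩; murn needs nothing (atomic); neither fits.
blicket — combines: blicket : ⟨⟨⟨t, e⟩, ⟨e, ⟨s, e⟩⟩⟩, ⟨⟨t, ⟨e, s⟩⟩, ⟨e, t⟩⟩⟩ takes pell : ⟨⟨t, e⟩, ⟨e, ⟨s, e⟩⟩⟩ as argument, giving ⟨⟨t, ⟨e, s⟩⟩, ⟨e, t⟩⟩.
fep : t — pell needs ⟨t, e⟩; fep needs nothing (atomic); neither fits.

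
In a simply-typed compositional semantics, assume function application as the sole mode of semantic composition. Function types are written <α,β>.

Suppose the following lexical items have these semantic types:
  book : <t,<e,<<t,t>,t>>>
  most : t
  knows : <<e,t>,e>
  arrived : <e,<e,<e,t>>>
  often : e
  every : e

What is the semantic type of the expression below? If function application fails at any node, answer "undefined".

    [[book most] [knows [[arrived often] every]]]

<<t,t>,t>

At [book most], book : <t,<e,<<t,t>,t>>> takes most : t, giving <e,<<t,t>,t>>.
At [arrived often], arrived : <e,<e,<e,t>>> takes often : e, giving <e,<e,t>>.
At [[arrived often] every], [arrived often] : <e,<e,t>> takes every : e, giving <e,t>.
At [knows [[arrived often] every]], knows : <<e,t>,e> takes [[arrived often] every] : <e,t>, giving e.
At [[book most] [knows [[arrived often] every]]], [book most] : <e,<<t,t>,t>> takes [knows [[arrived often] every]] : e, giving <<t,t>,t>.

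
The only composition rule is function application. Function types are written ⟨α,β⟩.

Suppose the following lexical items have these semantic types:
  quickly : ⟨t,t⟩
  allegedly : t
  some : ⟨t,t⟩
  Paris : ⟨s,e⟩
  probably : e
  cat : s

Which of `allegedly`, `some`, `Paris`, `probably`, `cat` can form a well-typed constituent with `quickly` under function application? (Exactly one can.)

allegedly

allegedly — combines: quickly : ⟨t,t⟩ takes allegedly : t as argument, giving t.
some : ⟨t,t⟩ — does not combine with quickly.
Paris : ⟨s,e⟩ — does not combine with quickly.
probably : e — does not combine with quickly.
cat : s — does not combine with quickly.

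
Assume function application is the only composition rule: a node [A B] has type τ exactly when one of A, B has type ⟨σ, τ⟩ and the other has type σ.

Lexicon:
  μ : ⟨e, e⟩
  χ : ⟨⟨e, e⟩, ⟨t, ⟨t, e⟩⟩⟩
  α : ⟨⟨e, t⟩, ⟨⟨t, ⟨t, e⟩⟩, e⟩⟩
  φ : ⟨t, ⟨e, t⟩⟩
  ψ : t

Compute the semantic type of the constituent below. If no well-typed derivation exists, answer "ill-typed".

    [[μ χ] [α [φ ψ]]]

[μ χ]: ⟨⟨e, e⟩, ⟨t, ⟨t, e⟩⟩⟩ applied to ⟨e, e⟩ yields ⟨t, ⟨t, e⟩⟩.
[φ ψ]: ⟨t, ⟨e, t⟩⟩ applied to t yields ⟨e, t⟩.
[α [φ ψ]]: ⟨⟨e, t⟩, ⟨⟨t, ⟨t, e⟩⟩, e⟩⟩ applied to ⟨e, t⟩ yields ⟨⟨t, ⟨t, e⟩⟩, e⟩.
[[μ χ] [α [φ ψ]]]: ⟨⟨t, ⟨t, e⟩⟩, e⟩ applied to ⟨t, ⟨t, e⟩⟩ yields e.

e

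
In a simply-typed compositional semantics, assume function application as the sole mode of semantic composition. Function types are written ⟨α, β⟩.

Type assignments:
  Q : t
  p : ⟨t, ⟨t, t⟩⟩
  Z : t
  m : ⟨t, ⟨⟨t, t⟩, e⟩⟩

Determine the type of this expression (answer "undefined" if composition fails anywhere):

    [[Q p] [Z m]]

e

At [Q p], p : ⟨t, ⟨t, t⟩⟩ takes Q : t, giving ⟨t, t⟩.
At [Z m], m : ⟨t, ⟨⟨t, t⟩, e⟩⟩ takes Z : t, giving ⟨⟨t, t⟩, e⟩.
At [[Q p] [Z m]], [Z m] : ⟨⟨t, t⟩, e⟩ takes [Q p] : ⟨t, t⟩, giving e.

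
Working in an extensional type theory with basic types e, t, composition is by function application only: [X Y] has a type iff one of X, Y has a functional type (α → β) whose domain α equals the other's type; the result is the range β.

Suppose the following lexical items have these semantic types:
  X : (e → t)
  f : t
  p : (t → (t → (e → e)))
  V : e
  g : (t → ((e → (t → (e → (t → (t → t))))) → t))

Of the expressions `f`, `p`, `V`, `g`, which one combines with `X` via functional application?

f : t — does not combine with X.
p : (t → (t → (e → e))) — does not combine with X.
V — combines: X : (e → t) takes V : e as argument, giving t.
g : (t → ((e → (t → (e → (t → (t → t))))) → t)) — does not combine with X.

V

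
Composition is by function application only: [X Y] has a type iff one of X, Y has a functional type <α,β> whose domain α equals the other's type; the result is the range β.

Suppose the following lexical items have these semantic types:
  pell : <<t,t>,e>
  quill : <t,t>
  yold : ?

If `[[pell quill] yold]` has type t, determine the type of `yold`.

[[pell quill] yold] must have type t. The sister [pell quill] has type e; that is not a function onto t, so yold must be the functor, of type <e,t>.

<e,t>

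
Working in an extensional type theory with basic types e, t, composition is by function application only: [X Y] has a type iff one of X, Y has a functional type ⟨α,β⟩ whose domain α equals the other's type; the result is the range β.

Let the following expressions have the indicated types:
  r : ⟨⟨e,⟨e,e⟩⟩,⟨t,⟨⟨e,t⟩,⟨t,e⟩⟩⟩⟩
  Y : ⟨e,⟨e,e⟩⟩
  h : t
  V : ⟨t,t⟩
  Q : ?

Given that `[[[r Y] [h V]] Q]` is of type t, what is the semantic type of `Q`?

For [[[r Y] [h V]] Q] to have type t with [[r Y] [h V]] of type ⟨⟨e,t⟩,⟨t,e⟩⟩, Q must be the function: Q : ⟨⟨⟨e,t⟩,⟨t,e⟩⟩,t⟩.

⟨⟨⟨e,t⟩,⟨t,e⟩⟩,t⟩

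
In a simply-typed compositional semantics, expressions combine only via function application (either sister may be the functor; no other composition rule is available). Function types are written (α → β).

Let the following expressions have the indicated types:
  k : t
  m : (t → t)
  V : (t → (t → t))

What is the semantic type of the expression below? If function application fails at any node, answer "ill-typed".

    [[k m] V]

At [k m], m : (t → t) takes k : t, giving t.
At [[k m] V], V : (t → (t → t)) takes [k m] : t, giving (t → t).

(t → t)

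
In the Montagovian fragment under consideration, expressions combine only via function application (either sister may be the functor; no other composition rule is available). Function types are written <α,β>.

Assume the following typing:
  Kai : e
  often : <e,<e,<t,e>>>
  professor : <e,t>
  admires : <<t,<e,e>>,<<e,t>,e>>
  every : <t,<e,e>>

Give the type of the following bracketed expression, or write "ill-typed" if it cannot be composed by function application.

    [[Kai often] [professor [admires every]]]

[Kai often] — often of type <e,<e,<t,e>>> combines with Kai of type e: type <e,<t,e>>.
[admires every] — admires of type <<t,<e,e>>,<<e,t>,e>> combines with every of type <t,<e,e>>: type <<e,t>,e>.
[professor [admires every]] — [admires every] of type <<e,t>,e> combines with professor of type <e,t>: type e.
[[Kai often] [professor [admires every]]] — [Kai often] of type <e,<t,e>> combines with [professor [admires every]] of type e: type <t,e>.

<t,e>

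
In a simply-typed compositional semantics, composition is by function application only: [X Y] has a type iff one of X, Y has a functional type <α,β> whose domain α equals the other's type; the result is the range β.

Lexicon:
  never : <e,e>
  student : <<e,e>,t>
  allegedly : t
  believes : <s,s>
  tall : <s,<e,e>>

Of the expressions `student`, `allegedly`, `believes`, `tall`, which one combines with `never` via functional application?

student — combines: student : <<e,e>,t> takes never : <e,e> as argument, giving t.
allegedly : t — neither side's domain matches the other.
believes : <s,s> — neither side's domain matches the other.
tall : <s,<e,e>> — neither side's domain matches the other.

student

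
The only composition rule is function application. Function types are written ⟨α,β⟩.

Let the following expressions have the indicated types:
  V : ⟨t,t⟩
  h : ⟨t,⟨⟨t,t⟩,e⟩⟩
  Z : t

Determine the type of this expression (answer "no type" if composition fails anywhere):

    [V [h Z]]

e

[h Z]: h is ⟨t,⟨⟨t,t⟩,e⟩⟩, Z is t; result ⟨⟨t,t⟩,e⟩.
[V [h Z]]: [h Z] is ⟨⟨t,t⟩,e⟩, V is ⟨t,t⟩; result e.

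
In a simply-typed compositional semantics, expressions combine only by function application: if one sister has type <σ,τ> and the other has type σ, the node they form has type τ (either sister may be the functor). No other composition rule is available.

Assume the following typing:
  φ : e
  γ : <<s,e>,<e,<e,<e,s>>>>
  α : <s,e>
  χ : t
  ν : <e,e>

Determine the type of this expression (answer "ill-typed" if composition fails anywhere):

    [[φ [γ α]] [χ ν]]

At [γ α], γ : <<s,e>,<e,<e,<e,s>>>> takes α : <s,e>, giving <e,<e,<e,s>>>.
At [φ [γ α]], [γ α] : <e,<e,<e,s>>> takes φ : e, giving <e,<e,s>>.
[χ ν]: t and <e,e> cannot combine by function application — type clash.

ill-typed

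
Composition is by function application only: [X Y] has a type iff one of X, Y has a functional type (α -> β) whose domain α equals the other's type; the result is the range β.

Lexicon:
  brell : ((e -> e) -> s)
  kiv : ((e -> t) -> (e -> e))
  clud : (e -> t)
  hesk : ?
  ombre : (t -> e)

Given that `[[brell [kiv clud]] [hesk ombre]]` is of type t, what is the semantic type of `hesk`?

((t -> e) -> (s -> t))

[[brell [kiv clud]] [hesk ombre]] is required to be t. [brell [kiv clud]] : s cannot yield t as functor, so [hesk ombre] : (s -> t).
[hesk ombre] is required to be (s -> t). ombre : (t -> e) cannot yield (s -> t) as functor, so hesk : ((t -> e) -> (s -> t)).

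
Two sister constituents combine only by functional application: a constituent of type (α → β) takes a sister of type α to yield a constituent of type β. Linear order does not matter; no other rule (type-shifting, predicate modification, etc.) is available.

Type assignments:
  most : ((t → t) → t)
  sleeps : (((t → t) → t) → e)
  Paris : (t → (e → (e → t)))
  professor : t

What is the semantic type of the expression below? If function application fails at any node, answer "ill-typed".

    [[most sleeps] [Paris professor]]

(e → t)

[most sleeps]: sleeps is (((t → t) → t) → e), most is ((t → t) → t); result e.
[Paris professor]: Paris is (t → (e → (e → t))), professor is t; result (e → (e → t)).
[[most sleeps] [Paris professor]]: [Paris professor] is (e → (e → t)), [most sleeps] is e; result (e → t).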